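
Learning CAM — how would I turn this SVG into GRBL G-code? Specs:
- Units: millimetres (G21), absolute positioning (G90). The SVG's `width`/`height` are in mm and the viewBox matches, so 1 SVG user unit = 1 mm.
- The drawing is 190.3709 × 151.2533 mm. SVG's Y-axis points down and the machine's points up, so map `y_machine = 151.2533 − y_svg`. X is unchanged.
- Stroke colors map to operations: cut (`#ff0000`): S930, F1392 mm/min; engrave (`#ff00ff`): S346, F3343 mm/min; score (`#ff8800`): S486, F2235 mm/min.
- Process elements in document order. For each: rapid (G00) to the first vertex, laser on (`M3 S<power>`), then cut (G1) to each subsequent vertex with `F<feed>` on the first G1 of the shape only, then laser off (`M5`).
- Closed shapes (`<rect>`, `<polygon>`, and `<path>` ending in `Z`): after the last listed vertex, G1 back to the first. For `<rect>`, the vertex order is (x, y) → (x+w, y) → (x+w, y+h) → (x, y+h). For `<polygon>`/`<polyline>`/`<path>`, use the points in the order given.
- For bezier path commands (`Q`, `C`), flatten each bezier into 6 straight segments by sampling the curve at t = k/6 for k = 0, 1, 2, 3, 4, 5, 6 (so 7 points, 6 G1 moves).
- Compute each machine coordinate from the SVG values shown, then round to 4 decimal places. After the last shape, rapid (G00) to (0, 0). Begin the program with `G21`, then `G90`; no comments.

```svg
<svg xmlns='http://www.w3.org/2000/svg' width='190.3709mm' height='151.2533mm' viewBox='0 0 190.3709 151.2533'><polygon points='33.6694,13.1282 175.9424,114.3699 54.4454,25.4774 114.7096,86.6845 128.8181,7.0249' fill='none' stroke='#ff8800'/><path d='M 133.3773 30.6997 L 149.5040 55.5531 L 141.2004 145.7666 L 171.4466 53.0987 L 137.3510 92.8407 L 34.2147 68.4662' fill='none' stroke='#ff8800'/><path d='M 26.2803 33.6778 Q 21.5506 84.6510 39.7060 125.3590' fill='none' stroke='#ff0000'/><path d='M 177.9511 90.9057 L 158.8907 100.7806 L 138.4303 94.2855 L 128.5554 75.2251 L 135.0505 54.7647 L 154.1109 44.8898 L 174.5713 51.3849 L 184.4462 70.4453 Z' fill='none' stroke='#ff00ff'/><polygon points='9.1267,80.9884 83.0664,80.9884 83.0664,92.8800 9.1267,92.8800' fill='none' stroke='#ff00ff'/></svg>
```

G21
G90
G00 X33.6694 Y138.1251
M3 S486
G1 X175.9424 Y36.8834 F2235
G1 X54.4454 Y125.7759
G1 X114.7096 Y64.5688
G1 X128.8181 Y144.2284
G1 X33.6694 Y138.1251
M5
G00 X133.3773 Y120.5536
M3 S486
G1 X149.5040 Y95.7002 F2235
G1 X141.2004 Y5.4867
G1 X171.4466 Y98.1546
G1 X137.3510 Y58.4126
G1 X34.2147 Y82.7871
M5
G00 X26.2803 Y117.5755
M3 S930
G1 X25.3394 Y100.8696 F1392
G1 X25.6700 Y84.7339
G1 X27.2719 Y69.1686
G1 X30.1452 Y54.1735
G1 X34.2899 Y39.7488
G1 X39.7060 Y25.8943
M5
G00 X177.9511 Y60.3476
M3 S346
G1 X158.8907 Y50.4727 F3343
G1 X138.4303 Y56.9678
G1 X128.5554 Y76.0282
G1 X135.0505 Y96.4886
G1 X154.1109 Y106.3635
G1 X174.5713 Y99.8684
G1 X184.4462 Y80.8080
G1 X177.9511 Y60.3476
M5
G00 X9.1267 Y70.2649
M3 S346
G1 X83.0664 Y70.2649 F3343
G1 X83.0664 Y58.3733
G1 X9.1267 Y58.3733
G1 X9.1267 Y70.2649
M5
G00 X0.0000 Y0.0000

Since the viewBox matches the mm dimensions, user units are millimetres directly. The only transform is the Y-flip y_m = 151.2533 − y_svg.

Shape 1 is a closed polygon drawn with `<polygon>`. Its stroke #ff8800 means score at S486, F2235. After flipping Y the toolpath is (33.6694,138.1251) → (175.9424,36.8834) → (54.4454,125.7759) → (114.7096,64.5688) → (128.8181,144.2284) → (33.6694,138.1251), returning to the start.

Shape 2 is a open polyline drawn with `<path>`. Its stroke #ff8800 means score at S486, F2235. After flipping Y the toolpath is (133.3773,120.5536) → (149.5040,95.7002) → (141.2004,5.4867) → (171.4466,98.1546) → (137.3510,58.4126) → (34.2147,82.7871).

Shape 3 is a quadratic bezier drawn with `<path>`. Its stroke #ff0000 means cut at S930, F1392. After flipping Y the toolpath is (26.2803,117.5755) → (25.3394,100.8696) → (25.6700,84.7339) → (27.2719,69.1686) → (30.1452,54.1735) → (34.2899,39.7488) → (39.7060,25.8943).

Shape 4 is a regular polygon drawn with `<path>`. Its stroke #ff00ff means engrave at S346, F3343. After flipping Y the toolpath is (177.9511,60.3476) → (158.8907,50.4727) → (138.4303,56.9678) → (128.5554,76.0282) → (135.0505,96.4886) → (154.1109,106.3635) → (174.5713,99.8684) → (184.4462,80.8080) → (177.9511,60.3476), returning to the start.

Shape 5 is a rectangle drawn with `<polygon>`. Its stroke #ff00ff means engrave at S346, F3343. After flipping Y the toolpath is (9.1267,70.2649) → (83.0664,70.2649) → (83.0664,58.3733) → (9.1267,58.3733) → (9.1267,70.2649), returning to the start.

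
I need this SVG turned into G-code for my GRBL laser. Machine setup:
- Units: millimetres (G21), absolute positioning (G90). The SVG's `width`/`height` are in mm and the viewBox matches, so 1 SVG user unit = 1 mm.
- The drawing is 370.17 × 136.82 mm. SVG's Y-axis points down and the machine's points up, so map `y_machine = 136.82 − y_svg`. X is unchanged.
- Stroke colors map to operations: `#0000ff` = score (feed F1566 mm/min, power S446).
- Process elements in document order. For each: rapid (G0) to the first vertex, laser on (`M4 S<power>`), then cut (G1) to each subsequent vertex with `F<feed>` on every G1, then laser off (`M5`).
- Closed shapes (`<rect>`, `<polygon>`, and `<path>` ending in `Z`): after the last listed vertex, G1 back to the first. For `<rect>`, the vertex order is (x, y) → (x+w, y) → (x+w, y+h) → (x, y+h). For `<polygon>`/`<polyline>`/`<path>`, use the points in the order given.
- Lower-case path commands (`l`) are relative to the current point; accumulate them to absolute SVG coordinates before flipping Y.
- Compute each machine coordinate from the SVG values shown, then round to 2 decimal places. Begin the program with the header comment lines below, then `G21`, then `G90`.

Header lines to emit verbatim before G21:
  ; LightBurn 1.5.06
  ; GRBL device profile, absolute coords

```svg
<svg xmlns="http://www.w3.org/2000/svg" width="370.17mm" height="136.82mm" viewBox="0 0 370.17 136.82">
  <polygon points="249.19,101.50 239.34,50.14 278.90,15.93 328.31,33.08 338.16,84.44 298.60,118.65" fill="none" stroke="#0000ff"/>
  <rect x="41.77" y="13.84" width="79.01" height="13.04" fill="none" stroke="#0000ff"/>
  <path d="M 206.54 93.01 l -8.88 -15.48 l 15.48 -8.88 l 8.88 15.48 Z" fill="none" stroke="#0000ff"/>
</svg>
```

viewBox `0 0 370.17 136.82` with mm width/height → 1 unit = 1 mm. Flip: y_m = 136.82 − y_svg.

**Shape 1** — `<polygon>` regular polygon, stroke `#0000ff` → score (S446, F1566). Machine vertices: (249.19,35.32) → (239.34,86.68) → (278.90,120.89) → (328.31,103.74) → (338.16,52.38) → (298.60,18.17) → (249.19,35.32). Closed: final G1 returns to the first vertex.

**Shape 2** — `<rect>` rectangle, stroke `#0000ff` → score (S446, F1566). Machine vertices: (41.77,122.98) → (120.78,122.98) → (120.78,109.94) → (41.77,109.94) → (41.77,122.98). Closed: final G1 returns to the first vertex.

**Shape 3** — `<path>` regular polygon, stroke `#0000ff` → score (S446, F1566). Machine vertices: (206.54,43.81) → (197.66,59.29) → (213.14,68.17) → (222.02,52.69) → (206.54,43.81). Closed: final G1 returns to the first vertex.

; LightBurn 1.5.06
; GRBL device profile, absolute coords
G21
G90
G0 X249.19 Y35.32
M4 S446
G1 X239.34 Y86.68 F1566
G1 X278.90 Y120.89 F1566
G1 X328.31 Y103.74 F1566
G1 X338.16 Y52.38 F1566
G1 X298.60 Y18.17 F1566
G1 X249.19 Y35.32 F1566
M5
G0 X41.77 Y122.98
M4 S446
G1 X120.78 Y122.98 F1566
G1 X120.78 Y109.94 F1566
G1 X41.77 Y109.94 F1566
G1 X41.77 Y122.98 F1566
M5
G0 X206.54 Y43.81
M4 S446
G1 X197.66 Y59.29 F1566
G1 X213.14 Y68.17 F1566
G1 X222.02 Y52.69 F1566
G1 X206.54 Y43.81 F1566
M5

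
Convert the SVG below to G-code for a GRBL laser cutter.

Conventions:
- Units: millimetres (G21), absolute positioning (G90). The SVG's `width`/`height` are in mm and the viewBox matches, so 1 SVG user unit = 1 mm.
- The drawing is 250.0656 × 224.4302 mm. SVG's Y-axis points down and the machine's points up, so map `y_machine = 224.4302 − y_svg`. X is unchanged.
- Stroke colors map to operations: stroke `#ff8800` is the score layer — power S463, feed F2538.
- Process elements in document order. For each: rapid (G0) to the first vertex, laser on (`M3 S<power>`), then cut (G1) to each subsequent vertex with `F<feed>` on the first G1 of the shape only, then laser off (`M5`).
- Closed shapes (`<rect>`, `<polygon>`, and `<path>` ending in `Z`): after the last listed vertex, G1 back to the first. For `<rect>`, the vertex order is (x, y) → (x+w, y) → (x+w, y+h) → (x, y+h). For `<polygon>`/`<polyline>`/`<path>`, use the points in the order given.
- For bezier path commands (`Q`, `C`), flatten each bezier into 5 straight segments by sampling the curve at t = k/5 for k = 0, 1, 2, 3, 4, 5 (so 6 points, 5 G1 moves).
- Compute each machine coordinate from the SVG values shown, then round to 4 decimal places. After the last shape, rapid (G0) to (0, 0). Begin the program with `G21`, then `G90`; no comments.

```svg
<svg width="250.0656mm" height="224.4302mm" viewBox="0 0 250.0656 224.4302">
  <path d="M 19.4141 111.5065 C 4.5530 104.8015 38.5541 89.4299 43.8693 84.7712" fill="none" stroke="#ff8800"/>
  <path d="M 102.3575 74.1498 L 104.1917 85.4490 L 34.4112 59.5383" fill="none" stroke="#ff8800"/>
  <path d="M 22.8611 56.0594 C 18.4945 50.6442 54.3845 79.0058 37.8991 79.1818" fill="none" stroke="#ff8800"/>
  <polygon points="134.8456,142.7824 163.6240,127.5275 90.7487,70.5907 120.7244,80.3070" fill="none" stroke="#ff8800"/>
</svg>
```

G21
G90
G0 X19.4141 Y112.9237
M3 S463
G1 X15.7405 Y117.8317 F2538
G1 X20.0716 Y123.8894
G1 X28.6849 Y130.1667
G1 X37.8583 Y135.7333
G1 X43.8693 Y139.6590
M5
G0 X102.3575 Y150.2804
M3 S463
G1 X104.1917 Y138.9812 F2538
G1 X34.4112 Y164.8919
M5
G0 X22.8611 Y168.3708
M3 S463
G1 X24.3309 Y168.0624 F2538
G1 X31.0159 Y162.6218
G1 X38.4698 Y155.0231
G1 X42.2463 Y148.2406
G1 X37.8991 Y145.2484
M5
G0 X134.8456 Y81.6478
M3 S463
G1 X163.6240 Y96.9027 F2538
G1 X90.7487 Y153.8395
G1 X120.7244 Y144.1232
G1 X134.8456 Y81.6478
M5
G0 X0.0000 Y0.0000

1 u = 1 mm; y_m = 224.4302 − y.

[1] `<path>` cubic bezier, #ff8800→score S463 F2538: (19.4141,112.9237) → (15.7405,117.8317) → (20.0716,123.8894) → (28.6849,130.1667) → (37.8583,135.7333) → (43.8693,139.6590)

[2] `<path>` open polyline, #ff8800→score S463 F2538: (102.3575,150.2804) → (104.1917,138.9812) → (34.4112,164.8919)

[3] `<path>` cubic bezier, #ff8800→score S463 F2538: (22.8611,168.3708) → (24.3309,168.0624) → (31.0159,162.6218) → (38.4698,155.0231) → (42.2463,148.2406) → (37.8991,145.2484)

[4] `<polygon>` closed polygon, #ff8800→score S463 F2538: (134.8456,81.6478) → (163.6240,96.9027) → (90.7487,153.8395) → (120.7244,144.1232) → (134.8456,81.6478) (closed)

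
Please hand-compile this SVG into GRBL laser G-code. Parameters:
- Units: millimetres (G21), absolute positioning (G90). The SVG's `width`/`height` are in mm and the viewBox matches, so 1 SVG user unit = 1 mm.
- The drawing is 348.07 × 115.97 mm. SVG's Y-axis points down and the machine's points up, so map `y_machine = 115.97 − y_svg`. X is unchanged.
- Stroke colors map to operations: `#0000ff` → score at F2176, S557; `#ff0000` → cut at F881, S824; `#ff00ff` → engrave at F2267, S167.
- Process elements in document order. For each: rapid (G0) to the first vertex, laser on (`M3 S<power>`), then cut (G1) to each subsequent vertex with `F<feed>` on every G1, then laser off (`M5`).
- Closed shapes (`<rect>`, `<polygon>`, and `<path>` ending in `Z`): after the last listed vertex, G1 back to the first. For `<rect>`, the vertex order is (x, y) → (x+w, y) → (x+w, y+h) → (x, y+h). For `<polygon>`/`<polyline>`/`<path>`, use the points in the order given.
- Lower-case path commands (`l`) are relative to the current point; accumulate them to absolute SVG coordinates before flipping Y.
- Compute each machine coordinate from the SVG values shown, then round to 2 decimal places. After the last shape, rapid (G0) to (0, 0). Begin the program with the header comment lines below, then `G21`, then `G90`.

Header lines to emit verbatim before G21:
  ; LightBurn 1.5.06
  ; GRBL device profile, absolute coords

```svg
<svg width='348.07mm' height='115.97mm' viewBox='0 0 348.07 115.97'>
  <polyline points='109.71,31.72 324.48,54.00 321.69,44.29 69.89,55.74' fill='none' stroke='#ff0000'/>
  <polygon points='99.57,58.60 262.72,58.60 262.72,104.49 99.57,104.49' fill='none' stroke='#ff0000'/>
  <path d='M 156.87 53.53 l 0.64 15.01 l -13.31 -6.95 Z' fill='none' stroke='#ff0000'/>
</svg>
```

; LightBurn 1.5.06
; GRBL device profile, absolute coords
G21
G90
G0 X109.71 Y84.25
M3 S824
G1 X324.48 Y61.97 F881
G1 X321.69 Y71.68 F881
G1 X69.89 Y60.23 F881
M5
G0 X99.57 Y57.37
M3 S824
G1 X262.72 Y57.37 F881
G1 X262.72 Y11.48 F881
G1 X99.57 Y11.48 F881
G1 X99.57 Y57.37 F881
M5
G0 X156.87 Y62.44
M3 S824
G1 X157.51 Y47.43 F881
G1 X144.20 Y54.38 F881
G1 X156.87 Y62.44 F881
M5
G0 X0.00 Y0.00

Since the viewBox matches the mm dimensions, user units are millimetres directly. The only transform is the Y-flip y_m = 115.97 − y_svg.

Shape 1 is a open polyline drawn with `<polyline>`. Its stroke #ff0000 means cut at S824, F881. After flipping Y the toolpath is (109.71,84.25) → (324.48,61.97) → (321.69,71.68) → (69.89,60.23).

Shape 2 is a rectangle drawn with `<polygon>`. Its stroke #ff0000 means cut at S824, F881. After flipping Y the toolpath is (99.57,57.37) → (262.72,57.37) → (262.72,11.48) → (99.57,11.48) → (99.57,57.37), returning to the start.

Shape 3 is a regular polygon drawn with `<path>`. Its stroke #ff0000 means cut at S824, F881. After flipping Y the toolpath is (156.87,62.44) → (157.51,47.43) → (144.20,54.38) → (156.87,62.44), returning to the start.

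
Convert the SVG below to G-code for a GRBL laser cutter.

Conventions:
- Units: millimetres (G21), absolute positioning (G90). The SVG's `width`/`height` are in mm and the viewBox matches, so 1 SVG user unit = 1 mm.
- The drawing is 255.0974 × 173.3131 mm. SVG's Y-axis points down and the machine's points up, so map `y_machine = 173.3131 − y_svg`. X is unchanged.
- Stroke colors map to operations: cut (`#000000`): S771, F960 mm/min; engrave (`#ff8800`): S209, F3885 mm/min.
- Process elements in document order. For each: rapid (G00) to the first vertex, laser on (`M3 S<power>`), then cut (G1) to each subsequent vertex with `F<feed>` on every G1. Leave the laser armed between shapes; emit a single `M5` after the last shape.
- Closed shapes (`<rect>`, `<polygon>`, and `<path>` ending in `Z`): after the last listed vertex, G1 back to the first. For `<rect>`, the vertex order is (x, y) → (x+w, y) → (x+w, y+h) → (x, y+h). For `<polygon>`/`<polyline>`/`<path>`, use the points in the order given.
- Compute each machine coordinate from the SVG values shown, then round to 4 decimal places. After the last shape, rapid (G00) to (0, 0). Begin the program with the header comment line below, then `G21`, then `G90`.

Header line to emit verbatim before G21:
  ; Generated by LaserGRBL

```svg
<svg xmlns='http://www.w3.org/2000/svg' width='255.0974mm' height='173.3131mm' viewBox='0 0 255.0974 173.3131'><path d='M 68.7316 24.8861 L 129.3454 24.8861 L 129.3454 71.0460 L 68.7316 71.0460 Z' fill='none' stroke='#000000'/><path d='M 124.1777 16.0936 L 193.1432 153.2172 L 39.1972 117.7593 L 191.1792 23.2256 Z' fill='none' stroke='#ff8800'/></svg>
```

1 u = 1 mm; y_m = 173.3131 − y.

[1] `<path>` rectangle, #000000→cut S771 F960: (68.7316,148.4270) → (129.3454,148.4270) → (129.3454,102.2671) → (68.7316,102.2671) → (68.7316,148.4270) (closed)

[2] `<path>` closed polygon, #ff8800→engrave S209 F3885: (124.1777,157.2195) → (193.1432,20.0959) → (39.1972,55.5538) → (191.1792,150.0875) → (124.1777,157.2195) (closed)

; Generated by LaserGRBL
G21
G90
G00 X68.7316 Y148.4270
M3 S771
G1 X129.3454 Y148.4270 F960
G1 X129.3454 Y102.2671 F960
G1 X68.7316 Y102.2671 F960
G1 X68.7316 Y148.4270 F960
G00 X124.1777 Y157.2195
M3 S209
G1 X193.1432 Y20.0959 F3885
G1 X39.1972 Y55.5538 F3885
G1 X191.1792 Y150.0875 F3885
G1 X124.1777 Y157.2195 F3885
M5
G00 X0.0000 Y0.0000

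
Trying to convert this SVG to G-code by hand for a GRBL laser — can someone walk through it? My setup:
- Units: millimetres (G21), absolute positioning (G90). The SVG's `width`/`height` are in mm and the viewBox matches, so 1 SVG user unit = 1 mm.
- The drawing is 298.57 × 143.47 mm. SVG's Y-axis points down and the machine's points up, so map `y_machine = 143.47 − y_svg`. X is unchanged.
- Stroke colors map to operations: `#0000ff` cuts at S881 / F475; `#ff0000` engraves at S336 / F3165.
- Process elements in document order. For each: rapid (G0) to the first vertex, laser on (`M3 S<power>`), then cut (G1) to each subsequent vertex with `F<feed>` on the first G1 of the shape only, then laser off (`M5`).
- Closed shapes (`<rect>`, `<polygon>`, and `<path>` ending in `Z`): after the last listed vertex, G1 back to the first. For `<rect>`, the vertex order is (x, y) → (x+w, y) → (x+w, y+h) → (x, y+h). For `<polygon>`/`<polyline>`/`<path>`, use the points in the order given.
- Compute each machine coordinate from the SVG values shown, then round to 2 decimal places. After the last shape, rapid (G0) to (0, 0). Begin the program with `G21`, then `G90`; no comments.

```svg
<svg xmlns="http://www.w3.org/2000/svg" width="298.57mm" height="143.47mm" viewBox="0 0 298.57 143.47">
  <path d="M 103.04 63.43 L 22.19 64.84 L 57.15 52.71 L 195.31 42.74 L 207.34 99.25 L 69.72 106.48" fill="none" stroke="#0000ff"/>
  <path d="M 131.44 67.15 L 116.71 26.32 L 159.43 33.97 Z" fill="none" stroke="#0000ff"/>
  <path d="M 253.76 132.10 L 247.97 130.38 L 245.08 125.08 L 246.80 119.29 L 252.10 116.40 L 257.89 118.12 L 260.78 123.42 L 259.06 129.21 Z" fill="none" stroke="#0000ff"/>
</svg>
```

G21
G90
G0 X103.04 Y80.04
M3 S881
G1 X22.19 Y78.63 F475
G1 X57.15 Y90.76
G1 X195.31 Y100.73
G1 X207.34 Y44.22
G1 X69.72 Y36.99
M5
G0 X131.44 Y76.32
M3 S881
G1 X116.71 Y117.15 F475
G1 X159.43 Y109.50
G1 X131.44 Y76.32
M5
G0 X253.76 Y11.37
M3 S881
G1 X247.97 Y13.09 F475
G1 X245.08 Y18.39
G1 X246.80 Y24.18
G1 X252.10 Y27.07
G1 X257.89 Y25.35
G1 X260.78 Y20.05
G1 X259.06 Y14.26
G1 X253.76 Y11.37
M5
G0 X0.00 Y0.00

Since the viewBox matches the mm dimensions, user units are millimetres directly. The only transform is the Y-flip y_m = 143.47 − y_svg.

Shape 1 is a open polyline drawn with `<path>`. Its stroke #0000ff means cut at S881, F475. After flipping Y the toolpath is (103.04,80.04) → (22.19,78.63) → (57.15,90.76) → (195.31,100.73) → (207.34,44.22) → (69.72,36.99).

Shape 2 is a regular polygon drawn with `<path>`. Its stroke #0000ff means cut at S881, F475. After flipping Y the toolpath is (131.44,76.32) → (116.71,117.15) → (159.43,109.50) → (131.44,76.32), returning to the start.

Shape 3 is a regular polygon drawn with `<path>`. Its stroke #0000ff means cut at S881, F475. After flipping Y the toolpath is (253.76,11.37) → (247.97,13.09) → (245.08,18.39) → (246.80,24.18) → (252.10,27.07) → (257.89,25.35) → (260.78,20.05) → (259.06,14.26) → (253.76,11.37), returning to the start.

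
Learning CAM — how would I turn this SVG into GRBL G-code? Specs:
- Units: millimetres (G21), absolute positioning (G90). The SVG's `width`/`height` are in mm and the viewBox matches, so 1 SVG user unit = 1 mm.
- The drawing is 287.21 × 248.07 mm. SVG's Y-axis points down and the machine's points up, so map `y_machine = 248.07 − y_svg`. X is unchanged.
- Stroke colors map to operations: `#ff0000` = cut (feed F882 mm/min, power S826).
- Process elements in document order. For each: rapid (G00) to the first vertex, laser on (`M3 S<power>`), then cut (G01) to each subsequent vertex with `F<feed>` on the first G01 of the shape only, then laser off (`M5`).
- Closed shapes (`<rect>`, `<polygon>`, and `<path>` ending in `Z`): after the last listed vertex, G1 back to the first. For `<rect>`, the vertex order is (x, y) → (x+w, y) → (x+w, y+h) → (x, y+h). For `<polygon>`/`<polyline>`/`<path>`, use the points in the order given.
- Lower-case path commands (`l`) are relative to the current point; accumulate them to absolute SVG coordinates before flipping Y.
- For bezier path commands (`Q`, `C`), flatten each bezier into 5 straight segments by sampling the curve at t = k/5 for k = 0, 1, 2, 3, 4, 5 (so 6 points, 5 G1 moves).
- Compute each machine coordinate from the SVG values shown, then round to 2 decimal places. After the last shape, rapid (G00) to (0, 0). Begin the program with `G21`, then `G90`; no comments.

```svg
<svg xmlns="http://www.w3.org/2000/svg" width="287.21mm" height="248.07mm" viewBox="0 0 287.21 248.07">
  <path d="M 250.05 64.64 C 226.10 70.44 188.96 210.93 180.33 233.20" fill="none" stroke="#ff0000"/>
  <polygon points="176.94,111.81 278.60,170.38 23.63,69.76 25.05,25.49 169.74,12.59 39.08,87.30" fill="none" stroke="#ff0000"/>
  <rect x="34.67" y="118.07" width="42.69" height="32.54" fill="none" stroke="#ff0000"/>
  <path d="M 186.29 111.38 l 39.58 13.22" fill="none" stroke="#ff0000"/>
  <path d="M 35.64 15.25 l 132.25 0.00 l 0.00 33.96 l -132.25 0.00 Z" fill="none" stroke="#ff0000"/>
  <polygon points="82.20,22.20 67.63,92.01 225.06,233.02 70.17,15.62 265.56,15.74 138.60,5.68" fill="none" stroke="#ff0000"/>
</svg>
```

viewBox `0 0 287.21 248.07` with mm width/height → 1 unit = 1 mm. Flip: y_m = 248.07 − y_svg.

**Shape 1** — `<path>` cubic bezier, stroke `#ff0000` → cut (S826, F882). Control points (SVG): P0=(250.05,64.64), P1=(226.10,70.44), P2=(188.96,210.93), P3=(180.33,233.20); sampled at t=k/5. Machine vertices: (250.05,183.43) → (234.43,165.81) → (217.65,128.01) → (201.70,82.15) → (188.60,40.40) → (180.33,14.87). Open path.

**Shape 2** — `<polygon>` closed polygon, stroke `#ff0000` → cut (S826, F882). Machine vertices: (176.94,136.26) → (278.60,77.69) → (23.63,178.31) → (25.05,222.58) → (169.74,235.48) → (39.08,160.77) → (176.94,136.26). Closed: final G1 returns to the first vertex.

**Shape 3** — `<rect>` rectangle, stroke `#ff0000` → cut (S826, F882). Machine vertices: (34.67,130.00) → (77.36,130.00) → (77.36,97.46) → (34.67,97.46) → (34.67,130.00). Closed: final G1 returns to the first vertex.

**Shape 4** — `<path>` line segment, stroke `#ff0000` → cut (S826, F882). Machine vertices: (186.29,136.69) → (225.87,123.47). Open path.

**Shape 5** — `<path>` rectangle, stroke `#ff0000` → cut (S826, F882). Machine vertices: (35.64,232.82) → (167.89,232.82) → (167.89,198.86) → (35.64,198.86) → (35.64,232.82). Closed: final G1 returns to the first vertex.

**Shape 6** — `<polygon>` closed polygon, stroke `#ff0000` → cut (S826, F882). Machine vertices: (82.20,225.87) → (67.63,156.06) → (225.06,15.05) → (70.17,232.45) → (265.56,232.33) → (138.60,242.39) → (82.20,225.87). Closed: final G1 returns to the first vertex.

G21
G90
G00 X250.05 Y183.43
M3 S826
G01 X234.43 Y165.81 F882
G01 X217.65 Y128.01
G01 X201.70 Y82.15
G01 X188.60 Y40.40
G01 X180.33 Y14.87
M5
G00 X176.94 Y136.26
M3 S826
G01 X278.60 Y77.69 F882
G01 X23.63 Y178.31
G01 X25.05 Y222.58
G01 X169.74 Y235.48
G01 X39.08 Y160.77
G01 X176.94 Y136.26
M5
G00 X34.67 Y130.00
M3 S826
G01 X77.36 Y130.00 F882
G01 X77.36 Y97.46
G01 X34.67 Y97.46
G01 X34.67 Y130.00
M5
G00 X186.29 Y136.69
M3 S826
G01 X225.87 Y123.47 F882
M5
G00 X35.64 Y232.82
M3 S826
G01 X167.89 Y232.82 F882
G01 X167.89 Y198.86
G01 X35.64 Y198.86
G01 X35.64 Y232.82
M5
G00 X82.20 Y225.87
M3 S826
G01 X67.63 Y156.06 F882
G01 X225.06 Y15.05
G01 X70.17 Y232.45
G01 X265.56 Y232.33
G01 X138.60 Y242.39
G01 X82.20 Y225.87
M5
G00 X0.00 Y0.00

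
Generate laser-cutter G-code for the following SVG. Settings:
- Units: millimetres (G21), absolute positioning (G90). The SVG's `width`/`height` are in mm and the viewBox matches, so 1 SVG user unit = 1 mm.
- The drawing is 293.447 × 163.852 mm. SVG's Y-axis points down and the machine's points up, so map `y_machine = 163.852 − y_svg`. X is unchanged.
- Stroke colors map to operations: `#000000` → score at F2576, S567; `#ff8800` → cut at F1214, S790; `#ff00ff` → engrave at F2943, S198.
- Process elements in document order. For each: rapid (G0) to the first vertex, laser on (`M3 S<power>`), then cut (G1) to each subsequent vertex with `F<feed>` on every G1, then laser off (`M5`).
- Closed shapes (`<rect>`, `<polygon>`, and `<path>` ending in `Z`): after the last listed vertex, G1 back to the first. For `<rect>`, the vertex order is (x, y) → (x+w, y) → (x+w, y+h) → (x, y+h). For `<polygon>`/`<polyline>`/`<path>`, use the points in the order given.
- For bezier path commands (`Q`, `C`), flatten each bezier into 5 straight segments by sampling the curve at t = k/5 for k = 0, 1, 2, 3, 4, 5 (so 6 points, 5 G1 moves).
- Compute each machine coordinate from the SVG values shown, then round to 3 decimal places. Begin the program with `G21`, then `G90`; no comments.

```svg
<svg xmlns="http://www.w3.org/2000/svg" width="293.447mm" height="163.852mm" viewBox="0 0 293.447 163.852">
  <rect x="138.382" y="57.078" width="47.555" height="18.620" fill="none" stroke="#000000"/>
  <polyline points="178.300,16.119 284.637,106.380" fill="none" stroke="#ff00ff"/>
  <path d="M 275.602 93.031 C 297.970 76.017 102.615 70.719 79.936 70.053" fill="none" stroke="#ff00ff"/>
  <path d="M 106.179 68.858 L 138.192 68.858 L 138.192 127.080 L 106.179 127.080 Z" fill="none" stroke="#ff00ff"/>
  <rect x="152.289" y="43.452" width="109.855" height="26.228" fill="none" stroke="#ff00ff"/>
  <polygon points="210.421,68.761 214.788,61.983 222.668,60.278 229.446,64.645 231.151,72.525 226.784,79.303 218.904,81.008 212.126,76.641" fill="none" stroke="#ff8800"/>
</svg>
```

G21
G90
G0 X138.382 Y106.774
M3 S567
G1 X185.937 Y106.774 F2576
G1 X185.937 Y88.154 F2576
G1 X138.382 Y88.154 F2576
G1 X138.382 Y106.774 F2576
M5
G0 X178.300 Y147.733
M3 S198
G1 X284.637 Y57.472 F2943
M5
G0 X275.602 Y70.821
M3 S198
G1 X266.019 Y79.680 F2943
G1 X222.922 Y86.067 F2943
G1 X165.050 Y90.323 F2943
G1 X111.141 Y92.787 F2943
G1 X79.936 Y93.799 F2943
M5
G0 X106.179 Y94.994
M3 S198
G1 X138.192 Y94.994 F2943
G1 X138.192 Y36.772 F2943
G1 X106.179 Y36.772 F2943
G1 X106.179 Y94.994 F2943
M5
G0 X152.289 Y120.400
M3 S198
G1 X262.144 Y120.400 F2943
G1 X262.144 Y94.172 F2943
G1 X152.289 Y94.172 F2943
G1 X152.289 Y120.400 F2943
M5
G0 X210.421 Y95.091
M3 S790
G1 X214.788 Y101.869 F1214
G1 X222.668 Y103.574 F1214
G1 X229.446 Y99.207 F1214
G1 X231.151 Y91.327 F1214
G1 X226.784 Y84.549 F1214
G1 X218.904 Y82.844 F1214
G1 X212.126 Y87.211 F1214
G1 X210.421 Y95.091 F1214
M5

viewBox `0 0 293.447 163.852` with mm width/height → 1 unit = 1 mm. Flip: y_m = 163.852 − y_svg.

**Shape 1** — `<rect>` rectangle, stroke `#000000` → score (S567, F2576). Machine vertices: (138.382,106.774) → (185.937,106.774) → (185.937,88.154) → (138.382,88.154) → (138.382,106.774). Closed: final G1 returns to the first vertex.

**Shape 2** — `<polyline>` line segment, stroke `#ff00ff` → engrave (S198, F2943). Machine vertices: (178.300,147.733) → (284.637,57.472). Open path.

**Shape 3** — `<path>` cubic bezier, stroke `#ff00ff` → engrave (S198, F2943). Control points (SVG): P0=(275.602,93.031), P1=(297.970,76.017), P2=(102.615,70.719), P3=(79.936,70.053); sampled at t=k/5. Machine vertices: (275.602,70.821) → (266.019,79.680) → (222.922,86.067) → (165.050,90.323) → (111.141,92.787) → (79.936,93.799). Open path.

**Shape 4** — `<path>` rectangle, stroke `#ff00ff` → engrave (S198, F2943). Machine vertices: (106.179,94.994) → (138.192,94.994) → (138.192,36.772) → (106.179,36.772) → (106.179,94.994). Closed: final G1 returns to the first vertex.

**Shape 5** — `<rect>` rectangle, stroke `#ff00ff` → engrave (S198, F2943). Machine vertices: (152.289,120.400) → (262.144,120.400) → (262.144,94.172) → (152.289,94.172) → (152.289,120.400). Closed: final G1 returns to the first vertex.

**Shape 6** — `<polygon>` regular polygon, stroke `#ff8800` → cut (S790, F1214). Machine vertices: (210.421,95.091) → (214.788,101.869) → (222.668,103.574) → (229.446,99.207) → (231.151,91.327) → (226.784,84.549) → (218.904,82.844) → (212.126,87.211) → (210.421,95.091). Closed: final G1 returns to the first vertex.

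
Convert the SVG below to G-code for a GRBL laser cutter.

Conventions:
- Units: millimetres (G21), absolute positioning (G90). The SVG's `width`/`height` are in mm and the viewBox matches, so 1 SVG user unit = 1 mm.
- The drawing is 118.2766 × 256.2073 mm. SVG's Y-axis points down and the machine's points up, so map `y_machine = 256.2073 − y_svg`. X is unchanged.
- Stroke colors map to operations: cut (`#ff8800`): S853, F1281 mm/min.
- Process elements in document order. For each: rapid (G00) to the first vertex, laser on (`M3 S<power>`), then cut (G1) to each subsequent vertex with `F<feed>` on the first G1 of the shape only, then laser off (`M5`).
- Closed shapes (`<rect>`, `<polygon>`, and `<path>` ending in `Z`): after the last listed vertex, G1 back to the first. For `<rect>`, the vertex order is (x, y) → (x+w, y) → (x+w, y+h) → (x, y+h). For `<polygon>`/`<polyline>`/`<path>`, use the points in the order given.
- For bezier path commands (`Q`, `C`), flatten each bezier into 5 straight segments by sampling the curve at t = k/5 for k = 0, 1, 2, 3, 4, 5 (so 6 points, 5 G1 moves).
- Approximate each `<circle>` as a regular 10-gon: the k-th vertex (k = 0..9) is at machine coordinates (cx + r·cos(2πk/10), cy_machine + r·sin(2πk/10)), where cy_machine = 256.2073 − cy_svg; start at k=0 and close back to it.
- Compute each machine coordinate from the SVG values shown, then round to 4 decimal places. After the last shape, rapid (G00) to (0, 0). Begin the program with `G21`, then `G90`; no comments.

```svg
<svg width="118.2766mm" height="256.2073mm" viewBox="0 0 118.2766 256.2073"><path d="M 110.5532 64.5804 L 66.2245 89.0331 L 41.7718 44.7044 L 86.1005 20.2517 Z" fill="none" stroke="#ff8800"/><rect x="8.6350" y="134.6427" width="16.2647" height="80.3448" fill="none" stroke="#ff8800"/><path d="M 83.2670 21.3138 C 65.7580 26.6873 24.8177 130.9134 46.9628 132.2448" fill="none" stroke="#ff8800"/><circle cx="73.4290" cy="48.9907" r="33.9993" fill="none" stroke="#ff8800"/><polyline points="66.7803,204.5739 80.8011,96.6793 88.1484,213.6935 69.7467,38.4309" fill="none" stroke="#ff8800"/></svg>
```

Since the viewBox matches the mm dimensions, user units are millimetres directly. The only transform is the Y-flip y_m = 256.2073 − y_svg.

Shape 1 is a regular polygon drawn with `<path>`. Its stroke #ff8800 means cut at S853, F1281. After flipping Y the toolpath is (110.5532,191.6269) → (66.2245,167.1742) → (41.7718,211.5029) → (86.1005,235.9556) → (110.5532,191.6269), returning to the start.

Shape 2 is a rectangle drawn with `<rect>`. Its stroke #ff8800 means cut at S853, F1281. After flipping Y the toolpath is (8.6350,121.5646) → (24.8997,121.5646) → (24.8997,41.2198) → (8.6350,41.2198) → (8.6350,121.5646), returning to the start.

Shape 3 is a cubic bezier drawn with `<path>`. Its stroke #ff8800 means cut at S853, F1281. After flipping Y the toolpath is (83.2670,234.8935) → (70.6420,221.4211) → (56.5462,193.9079) → (45.1326,162.0378) → (40.5539,135.4947) → (46.9628,123.9625).

Shape 4 is a circle drawn with `<circle>`. Its stroke #ff8800 means cut at S853, F1281. After flipping Y the toolpath is (107.4283,207.2166) → (100.9350,227.2009) → (83.9354,239.5519) → (62.9226,239.5519) → (45.9230,227.2009) → (39.4297,207.2166) → (45.9230,187.2323) → (62.9226,174.8813) → (83.9354,174.8813) → (100.9350,187.2323) → (107.4283,207.2166), returning to the start.

Shape 5 is a open polyline drawn with `<polyline>`. Its stroke #ff8800 means cut at S853, F1281. After flipping Y the toolpath is (66.7803,51.6334) → (80.8011,159.5280) → (88.1484,42.5138) → (69.7467,217.7764).

G21
G90
G00 X110.5532 Y191.6269
M3 S853
G1 X66.2245 Y167.1742 F1281
G1 X41.7718 Y211.5029
G1 X86.1005 Y235.9556
G1 X110.5532 Y191.6269
M5
G00 X8.6350 Y121.5646
M3 S853
G1 X24.8997 Y121.5646 F1281
G1 X24.8997 Y41.2198
G1 X8.6350 Y41.2198
G1 X8.6350 Y121.5646
M5
G00 X83.2670 Y234.8935
M3 S853
G1 X70.6420 Y221.4211 F1281
G1 X56.5462 Y193.9079
G1 X45.1326 Y162.0378
G1 X40.5539 Y135.4947
G1 X46.9628 Y123.9625
M5
G00 X107.4283 Y207.2166
M3 S853
G1 X100.9350 Y227.2009 F1281
G1 X83.9354 Y239.5519
G1 X62.9226 Y239.5519
G1 X45.9230 Y227.2009
G1 X39.4297 Y207.2166
G1 X45.9230 Y187.2323
G1 X62.9226 Y174.8813
G1 X83.9354 Y174.8813
G1 X100.9350 Y187.2323
G1 X107.4283 Y207.2166
M5
G00 X66.7803 Y51.6334
M3 S853
G1 X80.8011 Y159.5280 F1281
G1 X88.1484 Y42.5138
G1 X69.7467 Y217.7764
M5
G00 X0.0000 Y0.0000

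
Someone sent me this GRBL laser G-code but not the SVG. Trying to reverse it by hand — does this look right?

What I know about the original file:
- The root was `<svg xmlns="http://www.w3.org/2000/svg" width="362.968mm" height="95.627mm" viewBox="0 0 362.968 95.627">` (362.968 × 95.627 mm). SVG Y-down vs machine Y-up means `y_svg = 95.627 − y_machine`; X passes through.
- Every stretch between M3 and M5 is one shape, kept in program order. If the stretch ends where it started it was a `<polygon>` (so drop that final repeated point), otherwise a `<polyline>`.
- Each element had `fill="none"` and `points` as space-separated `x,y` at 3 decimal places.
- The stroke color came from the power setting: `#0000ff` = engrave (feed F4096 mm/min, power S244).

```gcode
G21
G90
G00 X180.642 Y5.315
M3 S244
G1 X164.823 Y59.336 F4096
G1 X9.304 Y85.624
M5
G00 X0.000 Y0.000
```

Machine Y-up, SVG Y-down with viewBox height 95.627, so y_svg = 95.627 − y_machine; X carries over. Every run uses S244, so all elements get stroke `#0000ff` (engrave).

Run 1: The run is open, so emit a `<polyline>` with points (Y-flipped): 180.642,90.312 164.823,36.291 9.304,10.003.

<svg xmlns="http://www.w3.org/2000/svg" width="362.968mm" height="95.627mm" viewBox="0 0 362.968 95.627">
  <polyline points="180.642,90.312 164.823,36.291 9.304,10.003" fill="none" stroke="#0000ff"/>
</svg>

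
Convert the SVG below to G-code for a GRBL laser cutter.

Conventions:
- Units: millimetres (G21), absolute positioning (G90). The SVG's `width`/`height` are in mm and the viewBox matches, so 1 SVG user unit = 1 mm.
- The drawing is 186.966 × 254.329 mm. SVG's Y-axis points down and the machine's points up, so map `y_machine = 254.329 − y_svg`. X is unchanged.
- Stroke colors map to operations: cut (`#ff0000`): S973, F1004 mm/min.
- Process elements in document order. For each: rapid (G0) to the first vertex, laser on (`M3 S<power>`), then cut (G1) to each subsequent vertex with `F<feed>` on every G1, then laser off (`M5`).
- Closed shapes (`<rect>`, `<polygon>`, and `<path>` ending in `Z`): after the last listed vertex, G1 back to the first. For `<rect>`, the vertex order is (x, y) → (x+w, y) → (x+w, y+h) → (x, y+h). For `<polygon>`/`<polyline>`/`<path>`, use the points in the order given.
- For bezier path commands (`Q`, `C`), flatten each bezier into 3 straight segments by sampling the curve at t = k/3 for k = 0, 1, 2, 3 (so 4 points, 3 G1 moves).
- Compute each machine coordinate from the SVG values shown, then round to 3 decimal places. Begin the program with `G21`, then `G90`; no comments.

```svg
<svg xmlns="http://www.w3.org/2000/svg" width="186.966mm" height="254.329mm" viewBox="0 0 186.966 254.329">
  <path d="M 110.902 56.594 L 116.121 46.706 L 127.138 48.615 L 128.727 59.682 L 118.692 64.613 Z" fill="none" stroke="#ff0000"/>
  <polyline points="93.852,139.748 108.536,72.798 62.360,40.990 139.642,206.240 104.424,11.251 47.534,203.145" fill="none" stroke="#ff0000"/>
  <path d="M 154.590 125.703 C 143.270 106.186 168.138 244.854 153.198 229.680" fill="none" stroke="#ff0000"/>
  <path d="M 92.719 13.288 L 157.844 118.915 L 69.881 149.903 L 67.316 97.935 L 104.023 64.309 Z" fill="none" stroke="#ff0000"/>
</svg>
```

1 u = 1 mm; y_m = 254.329 − y.

[1] `<path>` regular polygon, #ff0000→cut S973 F1004: (110.902,197.735) → (116.121,207.623) → (127.138,205.714) → (128.727,194.647) → (118.692,189.716) → (110.902,197.735) (closed)

[2] `<polyline>` open polyline, #ff0000→cut S973 F1004: (93.852,114.581) → (108.536,181.531) → (62.360,213.339) → (139.642,48.089) → (104.424,243.078) → (47.534,51.184)

[3] `<path>` cubic bezier, #ff0000→cut S973 F1004: (154.590,128.626) → (152.518,106.971) → (157.683,49.199) → (153.198,24.649)

[4] `<path>` closed polygon, #ff0000→cut S973 F1004: (92.719,241.041) → (157.844,135.414) → (69.881,104.426) → (67.316,156.394) → (104.023,190.020) → (92.719,241.041) (closed)

G21
G90
G0 X110.902 Y197.735
M3 S973
G1 X116.121 Y207.623 F1004
G1 X127.138 Y205.714 F1004
G1 X128.727 Y194.647 F1004
G1 X118.692 Y189.716 F1004
G1 X110.902 Y197.735 F1004
M5
G0 X93.852 Y114.581
M3 S973
G1 X108.536 Y181.531 F1004
G1 X62.360 Y213.339 F1004
G1 X139.642 Y48.089 F1004
G1 X104.424 Y243.078 F1004
G1 X47.534 Y51.184 F1004
M5
G0 X154.590 Y128.626
M3 S973
G1 X152.518 Y106.971 F1004
G1 X157.683 Y49.199 F1004
G1 X153.198 Y24.649 F1004
M5
G0 X92.719 Y241.041
M3 S973
G1 X157.844 Y135.414 F1004
G1 X69.881 Y104.426 F1004
G1 X67.316 Y156.394 F1004
G1 X104.023 Y190.020 F1004
G1 X92.719 Y241.041 F1004
M5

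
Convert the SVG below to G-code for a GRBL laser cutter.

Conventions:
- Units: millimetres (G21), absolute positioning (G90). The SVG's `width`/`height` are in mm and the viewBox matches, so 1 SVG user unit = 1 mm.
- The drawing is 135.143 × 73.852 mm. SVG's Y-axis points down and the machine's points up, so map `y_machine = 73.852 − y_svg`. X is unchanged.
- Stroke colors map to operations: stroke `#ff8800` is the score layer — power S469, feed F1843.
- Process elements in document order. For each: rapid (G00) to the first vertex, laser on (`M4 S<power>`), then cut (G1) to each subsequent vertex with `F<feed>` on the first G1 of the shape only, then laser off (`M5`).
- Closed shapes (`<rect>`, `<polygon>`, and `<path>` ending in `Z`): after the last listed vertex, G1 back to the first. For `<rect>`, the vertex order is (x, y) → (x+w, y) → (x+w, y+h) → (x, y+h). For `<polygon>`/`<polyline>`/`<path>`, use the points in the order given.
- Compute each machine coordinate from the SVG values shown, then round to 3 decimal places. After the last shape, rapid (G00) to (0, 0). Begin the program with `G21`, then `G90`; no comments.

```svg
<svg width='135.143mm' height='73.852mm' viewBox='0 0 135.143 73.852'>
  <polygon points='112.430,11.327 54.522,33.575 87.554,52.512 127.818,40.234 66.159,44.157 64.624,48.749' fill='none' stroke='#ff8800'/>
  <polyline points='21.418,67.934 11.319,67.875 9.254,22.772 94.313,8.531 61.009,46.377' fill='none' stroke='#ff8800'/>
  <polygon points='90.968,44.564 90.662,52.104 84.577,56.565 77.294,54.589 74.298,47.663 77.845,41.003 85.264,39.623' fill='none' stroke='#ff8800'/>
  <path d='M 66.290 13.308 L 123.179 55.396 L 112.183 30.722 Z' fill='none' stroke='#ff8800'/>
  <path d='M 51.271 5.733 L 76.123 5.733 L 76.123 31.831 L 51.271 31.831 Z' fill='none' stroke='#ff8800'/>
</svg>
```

G21
G90
G00 X112.430 Y62.525
M4 S469
G1 X54.522 Y40.277 F1843
G1 X87.554 Y21.340
G1 X127.818 Y33.618
G1 X66.159 Y29.695
G1 X64.624 Y25.103
G1 X112.430 Y62.525
M5
G00 X21.418 Y5.918
M4 S469
G1 X11.319 Y5.977 F1843
G1 X9.254 Y51.080
G1 X94.313 Y65.321
G1 X61.009 Y27.475
M5
G00 X90.968 Y29.288
M4 S469
G1 X90.662 Y21.748 F1843
G1 X84.577 Y17.287
G1 X77.294 Y19.263
G1 X74.298 Y26.189
G1 X77.845 Y32.849
G1 X85.264 Y34.229
G1 X90.968 Y29.288
M5
G00 X66.290 Y60.544
M4 S469
G1 X123.179 Y18.456 F1843
G1 X112.183 Y43.130
G1 X66.290 Y60.544
M5
G00 X51.271 Y68.119
M4 S469
G1 X76.123 Y68.119 F1843
G1 X76.123 Y42.021
G1 X51.271 Y42.021
G1 X51.271 Y68.119
M5
G00 X0.000 Y0.000

Since the viewBox matches the mm dimensions, user units are millimetres directly. The only transform is the Y-flip y_m = 73.852 − y_svg.

Shape 1 is a closed polygon drawn with `<polygon>`. Its stroke #ff8800 means score at S469, F1843. After flipping Y the toolpath is (112.430,62.525) → (54.522,40.277) → (87.554,21.340) → (127.818,33.618) → (66.159,29.695) → (64.624,25.103) → (112.430,62.525), returning to the start.

Shape 2 is a open polyline drawn with `<polyline>`. Its stroke #ff8800 means score at S469, F1843. After flipping Y the toolpath is (21.418,5.918) → (11.319,5.977) → (9.254,51.080) → (94.313,65.321) → (61.009,27.475).

Shape 3 is a regular polygon drawn with `<polygon>`. Its stroke #ff8800 means score at S469, F1843. After flipping Y the toolpath is (90.968,29.288) → (90.662,21.748) → (84.577,17.287) → (77.294,19.263) → (74.298,26.189) → (77.845,32.849) → (85.264,34.229) → (90.968,29.288), returning to the start.

Shape 4 is a closed polygon drawn with `<path>`. Its stroke #ff8800 means score at S469, F1843. After flipping Y the toolpath is (66.290,60.544) → (123.179,18.456) → (112.183,43.130) → (66.290,60.544), returning to the start.

Shape 5 is a rectangle drawn with `<path>`. Its stroke #ff8800 means score at S469, F1843. After flipping Y the toolpath is (51.271,68.119) → (76.123,68.119) → (76.123,42.021) → (51.271,42.021) → (51.271,68.119), returning to the start.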